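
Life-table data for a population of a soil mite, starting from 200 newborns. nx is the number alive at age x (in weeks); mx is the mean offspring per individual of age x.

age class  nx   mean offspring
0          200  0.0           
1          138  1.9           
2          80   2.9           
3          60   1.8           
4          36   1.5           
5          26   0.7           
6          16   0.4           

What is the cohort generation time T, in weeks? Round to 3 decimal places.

lx = nx/n0 = nx/200: 1, 0.69, 0.4, 0.3, 0.18, 0.13, 0.08
lx·mx: 0, 1.311, 1.16, 0.54, 0.27, 0.091, 0.032 → R0 = 3.404
x·lx·mx: 0, 1.311, 2.32, 1.62, 1.08, 0.455, 0.192 → Σ = 6.978
T = 6.978 / 3.404 = 2.049941… → 2.050

2.050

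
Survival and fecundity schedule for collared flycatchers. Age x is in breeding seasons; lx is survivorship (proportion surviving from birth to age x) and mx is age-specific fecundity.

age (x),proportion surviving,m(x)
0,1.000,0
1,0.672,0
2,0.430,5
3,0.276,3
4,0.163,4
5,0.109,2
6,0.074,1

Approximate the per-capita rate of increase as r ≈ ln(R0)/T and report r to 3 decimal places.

R0 = Σ lx·mx = 0 + 0 + 2.15 + 0.828 + 0.652 + 0.218 + 0.074 = 3.922
Σ x·lx·mx = 10.926; T = 10.926/3.922 = 2.78582…
r ≈ ln(R0)/T = ln(3.922)/2.78582… = 0.49056… → 0.491

0.491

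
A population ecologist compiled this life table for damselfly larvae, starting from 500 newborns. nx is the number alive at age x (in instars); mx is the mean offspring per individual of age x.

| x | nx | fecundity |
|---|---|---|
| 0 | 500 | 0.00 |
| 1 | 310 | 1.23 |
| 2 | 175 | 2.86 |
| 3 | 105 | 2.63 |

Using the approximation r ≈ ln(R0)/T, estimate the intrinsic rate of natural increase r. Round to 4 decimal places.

0.4399

lx = nx/n0 = nx/500: 1, 0.62, 0.35, 0.21
R0 = Σ lx·mx = 0 + 0.7626 + 1.001 + 0.5523 = 2.3159
Σ x·lx·mx = 4.4215; T = 4.4215/2.3159 = 1.90919…
r ≈ ln(R0)/T = ln(2.3159)/1.90919… = 0.439871… → 0.4399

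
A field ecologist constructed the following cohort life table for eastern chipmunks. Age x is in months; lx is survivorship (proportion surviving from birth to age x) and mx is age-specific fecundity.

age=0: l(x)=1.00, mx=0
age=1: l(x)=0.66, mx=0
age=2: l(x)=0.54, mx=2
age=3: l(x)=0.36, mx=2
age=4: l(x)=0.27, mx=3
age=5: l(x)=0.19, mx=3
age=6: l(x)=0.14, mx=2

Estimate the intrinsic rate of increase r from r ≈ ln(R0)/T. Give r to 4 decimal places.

0.3552

R0 = Σ lx·mx = 0 + 0 + 1.08 + 0.72 + 0.81 + 0.57 + 0.28 = 3.46
Σ x·lx·mx = 12.09; T = 12.09/3.46 = 3.49422…
r ≈ ln(R0)/T = ln(3.46)/3.49422… = 0.355235… → 0.3552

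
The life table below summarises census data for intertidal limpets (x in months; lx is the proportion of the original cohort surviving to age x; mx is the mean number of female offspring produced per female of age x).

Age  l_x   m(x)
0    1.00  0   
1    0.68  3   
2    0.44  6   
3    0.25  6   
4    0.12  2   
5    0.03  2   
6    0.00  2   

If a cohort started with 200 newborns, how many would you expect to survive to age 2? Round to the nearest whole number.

Expected survivors = N0 · l_2 = 200 × 0.44 = 88 → 88

88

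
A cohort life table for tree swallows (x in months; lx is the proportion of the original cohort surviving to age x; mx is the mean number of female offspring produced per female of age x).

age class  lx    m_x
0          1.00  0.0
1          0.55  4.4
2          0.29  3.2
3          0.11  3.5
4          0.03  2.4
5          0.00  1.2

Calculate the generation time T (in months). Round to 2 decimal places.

1.50

lx·mx: 0, 2.42, 0.928, 0.385, 0.072, 0 → R0 = 3.805
x·lx·mx: 0, 2.42, 1.856, 1.155, 0.288, 0 → Σ = 5.719
T = 5.719 / 3.805 = 1.503022… → 1.50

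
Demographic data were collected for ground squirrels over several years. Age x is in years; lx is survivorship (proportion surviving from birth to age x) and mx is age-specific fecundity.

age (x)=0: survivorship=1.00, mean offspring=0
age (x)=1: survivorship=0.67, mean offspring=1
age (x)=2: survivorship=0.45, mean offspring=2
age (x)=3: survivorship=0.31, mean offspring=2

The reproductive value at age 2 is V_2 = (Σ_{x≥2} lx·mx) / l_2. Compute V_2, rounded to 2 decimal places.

lx·mx for x ≥ 2: 0.9, 0.62 → sum = 1.52
V_2 = 1.52 / l_2 = 1.52 / 0.45 = 3.377778… → 3.38

3.38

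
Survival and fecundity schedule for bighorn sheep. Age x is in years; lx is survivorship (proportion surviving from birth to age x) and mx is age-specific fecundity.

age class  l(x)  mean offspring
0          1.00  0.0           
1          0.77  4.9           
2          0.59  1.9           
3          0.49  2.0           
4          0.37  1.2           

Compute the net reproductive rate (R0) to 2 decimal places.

lx·mx by age: 0, 3.773, 1.121, 0.98, 0.444
R0 = Σ lx·mx = 6.318 → 6.32

6.32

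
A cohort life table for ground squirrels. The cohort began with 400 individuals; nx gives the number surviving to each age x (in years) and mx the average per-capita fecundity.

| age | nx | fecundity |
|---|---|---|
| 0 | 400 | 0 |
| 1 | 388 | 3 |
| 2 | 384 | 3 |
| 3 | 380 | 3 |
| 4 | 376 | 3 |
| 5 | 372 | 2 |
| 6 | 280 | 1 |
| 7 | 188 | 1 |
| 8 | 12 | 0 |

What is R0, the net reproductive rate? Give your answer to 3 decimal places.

lx = nx/n0 = nx/400: 1, 0.97, 0.96, 0.95, 0.94, 0.93, 0.7, 0.47, 0.03
lx·mx by age: 0, 2.91, 2.88, 2.85, 2.82, 1.86, 0.7, 0.47, 0
R0 = Σ lx·mx = 14.49 → 14.490

14.490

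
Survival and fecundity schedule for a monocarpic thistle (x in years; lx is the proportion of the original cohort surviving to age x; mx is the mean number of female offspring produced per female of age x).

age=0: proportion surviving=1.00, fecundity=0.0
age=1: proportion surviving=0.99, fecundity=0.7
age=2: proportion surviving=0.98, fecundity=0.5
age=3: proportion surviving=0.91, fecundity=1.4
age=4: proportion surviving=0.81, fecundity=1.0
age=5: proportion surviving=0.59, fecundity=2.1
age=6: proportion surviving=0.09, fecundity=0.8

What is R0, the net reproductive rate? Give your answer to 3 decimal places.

4.578

lx·mx by age: 0, 0.693, 0.49, 1.274, 0.81, 1.239, 0.072
R0 = Σ lx·mx = 4.578 → 4.578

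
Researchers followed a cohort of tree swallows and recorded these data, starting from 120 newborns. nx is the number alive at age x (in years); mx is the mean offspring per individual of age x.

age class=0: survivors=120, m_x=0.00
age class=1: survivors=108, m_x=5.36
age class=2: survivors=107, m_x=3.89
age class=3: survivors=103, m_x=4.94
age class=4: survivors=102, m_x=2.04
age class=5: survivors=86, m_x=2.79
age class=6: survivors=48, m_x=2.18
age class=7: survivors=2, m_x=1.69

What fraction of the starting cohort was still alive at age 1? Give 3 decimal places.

l_1 = n_1/n_0 = 108/120 = 0.9 → 0.900

0.900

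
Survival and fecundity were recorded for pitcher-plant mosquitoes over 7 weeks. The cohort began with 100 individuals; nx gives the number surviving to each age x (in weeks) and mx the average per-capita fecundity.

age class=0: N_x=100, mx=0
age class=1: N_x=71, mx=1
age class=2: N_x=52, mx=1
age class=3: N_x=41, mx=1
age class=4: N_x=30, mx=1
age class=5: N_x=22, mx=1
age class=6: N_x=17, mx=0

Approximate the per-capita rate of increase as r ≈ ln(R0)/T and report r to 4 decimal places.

0.3150

lx = nx/n0 = nx/100: 1, 0.71, 0.52, 0.41, 0.3, 0.22, 0.17
R0 = Σ lx·mx = 0 + 0.71 + 0.52 + 0.41 + 0.3 + 0.22 + 0 = 2.16
Σ x·lx·mx = 5.28; T = 5.28/2.16 = 2.44444…
r ≈ ln(R0)/T = ln(2.16)/2.44444… = 0.315044… → 0.3150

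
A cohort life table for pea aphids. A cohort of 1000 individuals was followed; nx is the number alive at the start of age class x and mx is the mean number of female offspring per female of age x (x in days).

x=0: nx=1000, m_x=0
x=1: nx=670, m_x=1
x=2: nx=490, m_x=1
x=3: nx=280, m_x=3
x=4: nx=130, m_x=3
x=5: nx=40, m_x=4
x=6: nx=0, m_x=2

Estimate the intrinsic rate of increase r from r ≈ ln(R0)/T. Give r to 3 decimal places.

lx = nx/n0 = nx/1000: 1, 0.67, 0.49, 0.28, 0.13, 0.04, 0
R0 = Σ lx·mx = 0 + 0.67 + 0.49 + 0.84 + 0.39 + 0.16 + 0 = 2.55
Σ x·lx·mx = 6.53; T = 6.53/2.55 = 2.56078…
r ≈ ln(R0)/T = ln(2.55)/2.56078… = 0.36555… → 0.366

0.366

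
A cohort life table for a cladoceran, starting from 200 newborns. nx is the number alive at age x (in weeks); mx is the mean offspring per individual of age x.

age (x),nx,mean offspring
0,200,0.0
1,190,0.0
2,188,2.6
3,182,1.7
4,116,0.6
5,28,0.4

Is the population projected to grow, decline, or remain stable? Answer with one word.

growing

lx = nx/n0 = nx/200: 1, 0.95, 0.94, 0.91, 0.58, 0.14
R0 = Σ lx·mx = 0 + 0 + 2.444 + 1.547 + 0.348 + 0.056 = 4.395
R0 > 1, so the population is growing.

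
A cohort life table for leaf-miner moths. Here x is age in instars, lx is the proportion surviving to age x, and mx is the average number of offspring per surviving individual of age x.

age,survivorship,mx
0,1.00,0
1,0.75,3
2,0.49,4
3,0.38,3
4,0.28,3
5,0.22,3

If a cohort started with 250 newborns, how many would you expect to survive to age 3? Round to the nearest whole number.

95

Expected survivors = N0 · l_3 = 250 × 0.38 = 95 → 95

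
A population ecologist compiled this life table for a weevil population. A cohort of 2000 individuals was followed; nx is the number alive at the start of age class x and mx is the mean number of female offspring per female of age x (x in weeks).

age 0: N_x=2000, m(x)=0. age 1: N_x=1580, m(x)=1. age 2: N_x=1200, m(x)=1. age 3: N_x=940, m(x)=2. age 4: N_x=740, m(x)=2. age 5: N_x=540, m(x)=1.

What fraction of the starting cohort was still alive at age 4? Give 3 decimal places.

l_4 = n_4/n_0 = 740/2000 = 0.37 → 0.370

0.370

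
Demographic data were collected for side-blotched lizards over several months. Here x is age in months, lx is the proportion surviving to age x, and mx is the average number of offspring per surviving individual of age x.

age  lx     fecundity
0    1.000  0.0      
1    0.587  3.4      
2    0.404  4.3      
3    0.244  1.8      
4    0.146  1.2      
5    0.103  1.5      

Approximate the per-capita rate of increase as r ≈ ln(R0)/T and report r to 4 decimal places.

R0 = Σ lx·mx = 0 + 1.9958 + 1.7372 + 0.4392 + 0.1752 + 0.1545 = 4.5019
Σ x·lx·mx = 8.2611; T = 8.2611/4.5019 = 1.83503…
r ≈ ln(R0)/T = ln(4.5019)/1.83503… = 0.819879… → 0.8199

0.8199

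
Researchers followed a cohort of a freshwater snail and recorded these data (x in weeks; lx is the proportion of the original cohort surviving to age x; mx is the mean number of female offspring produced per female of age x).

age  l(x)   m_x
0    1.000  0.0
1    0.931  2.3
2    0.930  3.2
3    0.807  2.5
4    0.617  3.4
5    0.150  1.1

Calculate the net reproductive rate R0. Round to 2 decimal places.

lx·mx by age: 0, 2.1413, 2.976, 2.0175, 2.0978, 0.165
R0 = Σ lx·mx = 9.3976 → 9.40

9.40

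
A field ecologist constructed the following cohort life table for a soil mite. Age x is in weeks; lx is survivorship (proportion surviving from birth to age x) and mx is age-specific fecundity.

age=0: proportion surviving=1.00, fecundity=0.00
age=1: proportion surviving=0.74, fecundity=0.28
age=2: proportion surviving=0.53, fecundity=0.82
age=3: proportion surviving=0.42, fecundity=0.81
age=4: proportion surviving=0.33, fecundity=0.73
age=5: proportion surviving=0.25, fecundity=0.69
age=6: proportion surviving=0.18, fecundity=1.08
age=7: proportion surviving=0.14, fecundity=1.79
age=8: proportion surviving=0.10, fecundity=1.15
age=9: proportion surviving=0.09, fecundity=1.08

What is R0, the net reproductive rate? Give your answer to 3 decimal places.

lx·mx by age: 0, 0.2072, 0.4346, 0.3402, 0.2409, 0.1725, 0.1944, 0.2506, 0.115, 0.0972
R0 = Σ lx·mx = 2.0526 → 2.053

2.053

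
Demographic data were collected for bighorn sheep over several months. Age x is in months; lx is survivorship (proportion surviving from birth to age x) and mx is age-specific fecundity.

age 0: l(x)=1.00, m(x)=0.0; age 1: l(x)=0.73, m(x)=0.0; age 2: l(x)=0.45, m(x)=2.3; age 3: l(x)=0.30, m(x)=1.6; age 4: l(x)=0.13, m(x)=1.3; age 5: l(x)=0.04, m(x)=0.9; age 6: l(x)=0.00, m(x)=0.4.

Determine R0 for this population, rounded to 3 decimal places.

1.720

lx·mx by age: 0, 0, 1.035, 0.48, 0.169, 0.036, 0
R0 = Σ lx·mx = 1.72 → 1.720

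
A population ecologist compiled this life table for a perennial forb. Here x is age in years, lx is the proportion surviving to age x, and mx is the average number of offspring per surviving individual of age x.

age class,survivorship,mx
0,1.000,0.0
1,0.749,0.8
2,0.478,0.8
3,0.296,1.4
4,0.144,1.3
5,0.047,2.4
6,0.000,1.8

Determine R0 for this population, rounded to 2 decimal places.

1.70

lx·mx by age: 0, 0.5992, 0.3824, 0.4144, 0.1872, 0.1128, 0
R0 = Σ lx·mx = 1.696 → 1.70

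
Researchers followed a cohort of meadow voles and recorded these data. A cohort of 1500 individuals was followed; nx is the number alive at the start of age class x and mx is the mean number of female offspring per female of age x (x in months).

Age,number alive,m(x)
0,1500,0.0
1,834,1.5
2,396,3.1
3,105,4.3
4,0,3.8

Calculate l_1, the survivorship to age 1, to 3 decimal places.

l_1 = n_1/n_0 = 834/1500 = 0.556 → 0.556

0.556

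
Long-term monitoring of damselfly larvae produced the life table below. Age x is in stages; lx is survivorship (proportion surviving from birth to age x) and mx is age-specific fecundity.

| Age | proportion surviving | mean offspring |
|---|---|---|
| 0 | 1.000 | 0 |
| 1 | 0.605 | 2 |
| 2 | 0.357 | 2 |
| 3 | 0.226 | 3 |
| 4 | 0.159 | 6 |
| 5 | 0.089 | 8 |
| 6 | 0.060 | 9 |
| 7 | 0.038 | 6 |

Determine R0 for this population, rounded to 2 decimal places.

5.04

lx·mx by age: 0, 1.21, 0.714, 0.678, 0.954, 0.712, 0.54, 0.228
R0 = Σ lx·mx = 5.036 → 5.04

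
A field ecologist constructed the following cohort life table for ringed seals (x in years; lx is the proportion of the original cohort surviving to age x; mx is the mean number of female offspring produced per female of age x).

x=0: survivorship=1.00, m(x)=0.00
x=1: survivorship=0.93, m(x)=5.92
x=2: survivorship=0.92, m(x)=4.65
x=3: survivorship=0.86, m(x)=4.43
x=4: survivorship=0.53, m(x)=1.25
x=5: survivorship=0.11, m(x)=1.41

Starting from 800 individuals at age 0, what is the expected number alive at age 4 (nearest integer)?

Expected survivors = N0 · l_4 = 800 × 0.53 = 424 → 424

424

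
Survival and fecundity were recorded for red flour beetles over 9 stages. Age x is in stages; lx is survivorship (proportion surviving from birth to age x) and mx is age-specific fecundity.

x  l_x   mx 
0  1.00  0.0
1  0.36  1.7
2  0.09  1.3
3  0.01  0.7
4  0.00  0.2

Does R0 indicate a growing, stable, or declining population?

declining

R0 = Σ lx·mx = 0 + 0.612 + 0.117 + 0.007 + 0 = 0.736
R0 < 1, so the population is declining.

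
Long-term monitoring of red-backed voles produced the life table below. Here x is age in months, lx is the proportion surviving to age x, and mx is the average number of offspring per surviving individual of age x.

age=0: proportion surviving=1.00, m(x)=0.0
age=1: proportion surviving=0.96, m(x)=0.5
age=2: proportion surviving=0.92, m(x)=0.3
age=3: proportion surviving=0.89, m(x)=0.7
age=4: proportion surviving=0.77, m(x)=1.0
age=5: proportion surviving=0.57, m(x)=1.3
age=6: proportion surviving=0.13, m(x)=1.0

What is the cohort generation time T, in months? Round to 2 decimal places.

3.47

lx·mx: 0, 0.48, 0.276, 0.623, 0.77, 0.741, 0.13 → R0 = 3.02
x·lx·mx: 0, 0.48, 0.552, 1.869, 3.08, 3.705, 0.78 → Σ = 10.466
T = 10.466 / 3.02 = 3.465563… → 3.47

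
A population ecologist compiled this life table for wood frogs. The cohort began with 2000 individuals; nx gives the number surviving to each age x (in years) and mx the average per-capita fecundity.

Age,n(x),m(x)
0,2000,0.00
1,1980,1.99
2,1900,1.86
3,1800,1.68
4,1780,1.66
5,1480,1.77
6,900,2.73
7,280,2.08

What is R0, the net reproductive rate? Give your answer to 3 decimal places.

lx = nx/n0 = nx/2000: 1, 0.99, 0.95, 0.9, 0.89, 0.74, 0.45, 0.14
lx·mx by age: 0, 1.9701, 1.767, 1.512, 1.4774, 1.3098, 1.2285, 0.2912
R0 = Σ lx·mx = 9.556 → 9.556

9.556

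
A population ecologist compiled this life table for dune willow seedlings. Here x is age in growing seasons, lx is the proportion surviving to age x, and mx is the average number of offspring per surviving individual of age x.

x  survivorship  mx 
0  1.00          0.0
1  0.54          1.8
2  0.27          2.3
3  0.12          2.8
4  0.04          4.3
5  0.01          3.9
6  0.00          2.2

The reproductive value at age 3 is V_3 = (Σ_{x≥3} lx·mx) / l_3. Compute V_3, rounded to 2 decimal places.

lx·mx for x ≥ 3: 0.336, 0.172, 0.039, 0 → sum = 0.547
V_3 = 0.547 / l_3 = 0.547 / 0.12 = 4.558333… → 4.56

4.56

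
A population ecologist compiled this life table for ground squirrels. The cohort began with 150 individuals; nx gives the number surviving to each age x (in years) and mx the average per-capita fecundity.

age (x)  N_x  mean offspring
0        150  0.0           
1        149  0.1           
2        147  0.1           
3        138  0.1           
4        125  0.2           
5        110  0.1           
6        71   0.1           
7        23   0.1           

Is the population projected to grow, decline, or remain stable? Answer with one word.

lx = nx/n0 = nx/150: 1, 0.99333…, 0.98, 0.92, 0.83333…, 0.73333…, 0.47333…, 0.15333…
R0 = Σ lx·mx = 0 + 0.099333… + 0.098 + 0.092 + 0.166667… + 0.073333… + 0.047333… + 0.015333… = 0.592…
R0 < 1, so the population is declining.

declining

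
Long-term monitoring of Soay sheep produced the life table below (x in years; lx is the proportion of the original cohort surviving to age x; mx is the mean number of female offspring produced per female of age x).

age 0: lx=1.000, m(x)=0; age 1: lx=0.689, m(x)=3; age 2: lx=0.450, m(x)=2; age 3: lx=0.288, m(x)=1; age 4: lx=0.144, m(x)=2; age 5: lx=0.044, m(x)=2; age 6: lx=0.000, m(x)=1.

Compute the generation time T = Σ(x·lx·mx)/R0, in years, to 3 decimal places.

1.741

lx·mx: 0, 2.067, 0.9, 0.288, 0.288, 0.088, 0 → R0 = 3.631
x·lx·mx: 0, 2.067, 1.8, 0.864, 1.152, 0.44, 0 → Σ = 6.323
T = 6.323 / 3.631 = 1.741394… → 1.741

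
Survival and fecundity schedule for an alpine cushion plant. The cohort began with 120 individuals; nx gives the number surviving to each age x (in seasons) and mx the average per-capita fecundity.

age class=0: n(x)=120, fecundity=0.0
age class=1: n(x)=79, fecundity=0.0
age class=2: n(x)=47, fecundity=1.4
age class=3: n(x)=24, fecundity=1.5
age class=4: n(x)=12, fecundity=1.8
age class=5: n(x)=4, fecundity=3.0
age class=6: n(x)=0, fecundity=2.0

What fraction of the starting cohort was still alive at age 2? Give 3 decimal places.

0.392

l_2 = n_2/n_0 = 47/120 = 0.391667… → 0.392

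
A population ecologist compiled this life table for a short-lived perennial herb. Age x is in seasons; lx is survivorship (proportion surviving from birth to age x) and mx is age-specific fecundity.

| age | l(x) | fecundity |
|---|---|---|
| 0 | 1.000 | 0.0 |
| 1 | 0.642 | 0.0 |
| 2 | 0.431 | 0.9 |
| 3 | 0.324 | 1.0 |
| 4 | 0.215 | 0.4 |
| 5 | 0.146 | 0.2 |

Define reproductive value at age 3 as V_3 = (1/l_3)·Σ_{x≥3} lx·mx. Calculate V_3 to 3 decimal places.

1.356

lx·mx for x ≥ 3: 0.324, 0.086, 0.0292 → sum = 0.4392
V_3 = 0.4392 / l_3 = 0.4392 / 0.324 = 1.355556… → 1.356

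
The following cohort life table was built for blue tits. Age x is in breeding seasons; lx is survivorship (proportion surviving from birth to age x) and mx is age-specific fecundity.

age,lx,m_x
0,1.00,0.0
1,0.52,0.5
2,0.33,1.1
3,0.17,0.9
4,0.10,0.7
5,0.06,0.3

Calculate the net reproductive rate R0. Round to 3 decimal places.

0.864

lx·mx by age: 0, 0.26, 0.363, 0.153, 0.07, 0.018
R0 = Σ lx·mx = 0.864 → 0.864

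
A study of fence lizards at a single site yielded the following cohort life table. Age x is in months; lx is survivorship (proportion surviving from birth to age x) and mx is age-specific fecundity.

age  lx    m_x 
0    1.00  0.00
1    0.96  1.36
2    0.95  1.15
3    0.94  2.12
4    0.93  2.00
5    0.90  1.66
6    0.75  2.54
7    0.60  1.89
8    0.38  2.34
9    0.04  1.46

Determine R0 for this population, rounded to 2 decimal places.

lx·mx by age: 0, 1.3056, 1.0925, 1.9928, 1.86, 1.494, 1.905, 1.134, 0.8892, 0.0584
R0 = Σ lx·mx = 11.7315 → 11.73

11.73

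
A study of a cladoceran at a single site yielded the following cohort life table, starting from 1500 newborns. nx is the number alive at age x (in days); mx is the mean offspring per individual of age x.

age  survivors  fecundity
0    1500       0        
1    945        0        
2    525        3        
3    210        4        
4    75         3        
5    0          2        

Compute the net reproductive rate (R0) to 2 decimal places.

1.76

lx = nx/n0 = nx/1500: 1, 0.63, 0.35, 0.14, 0.05, 0
lx·mx by age: 0, 0, 1.05, 0.56, 0.15, 0
R0 = Σ lx·mx = 1.76 → 1.76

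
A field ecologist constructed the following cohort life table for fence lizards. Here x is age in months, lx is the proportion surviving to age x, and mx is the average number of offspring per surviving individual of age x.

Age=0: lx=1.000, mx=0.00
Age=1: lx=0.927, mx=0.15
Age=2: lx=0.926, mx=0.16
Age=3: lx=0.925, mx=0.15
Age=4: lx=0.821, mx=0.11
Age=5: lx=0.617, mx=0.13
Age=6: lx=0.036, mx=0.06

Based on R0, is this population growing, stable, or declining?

declining

R0 = Σ lx·mx = 0 + 0.13905 + 0.14816 + 0.13875 + 0.09031 + 0.08021 + 0.00216 = 0.59864
R0 < 1, so the population is declining.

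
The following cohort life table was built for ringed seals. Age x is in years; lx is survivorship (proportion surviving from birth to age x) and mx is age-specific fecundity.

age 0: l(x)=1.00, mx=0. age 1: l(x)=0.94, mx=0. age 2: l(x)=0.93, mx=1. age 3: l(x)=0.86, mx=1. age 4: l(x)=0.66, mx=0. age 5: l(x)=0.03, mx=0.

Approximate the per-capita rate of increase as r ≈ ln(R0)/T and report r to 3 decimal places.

0.235

R0 = Σ lx·mx = 0 + 0 + 0.93 + 0.86 + 0 + 0 = 1.79
Σ x·lx·mx = 4.44; T = 4.44/1.79 = 2.48045…
r ≈ ln(R0)/T = ln(1.79)/2.48045… = 0.23472… → 0.235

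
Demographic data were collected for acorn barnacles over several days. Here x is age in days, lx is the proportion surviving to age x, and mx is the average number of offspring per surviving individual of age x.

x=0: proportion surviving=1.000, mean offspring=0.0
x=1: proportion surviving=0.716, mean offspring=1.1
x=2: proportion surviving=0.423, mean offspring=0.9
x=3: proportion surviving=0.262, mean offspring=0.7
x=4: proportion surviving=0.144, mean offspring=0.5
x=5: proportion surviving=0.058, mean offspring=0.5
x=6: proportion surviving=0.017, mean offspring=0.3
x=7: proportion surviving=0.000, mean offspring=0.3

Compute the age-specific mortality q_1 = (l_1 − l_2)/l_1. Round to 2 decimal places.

0.41

q_1 = (l_1 − l_2) / l_1 = (0.716 − 0.423) / 0.716
     = 0.293 / 0.716 = 0.409218… → 0.41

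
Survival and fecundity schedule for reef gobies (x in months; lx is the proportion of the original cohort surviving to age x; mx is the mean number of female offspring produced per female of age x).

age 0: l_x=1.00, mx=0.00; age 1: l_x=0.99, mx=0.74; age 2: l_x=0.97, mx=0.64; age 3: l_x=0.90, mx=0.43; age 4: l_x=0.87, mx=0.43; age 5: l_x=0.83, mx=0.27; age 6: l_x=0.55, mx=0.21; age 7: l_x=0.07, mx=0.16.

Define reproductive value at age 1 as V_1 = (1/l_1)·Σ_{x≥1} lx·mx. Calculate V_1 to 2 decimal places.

lx·mx for x ≥ 1: 0.7326, 0.6208, 0.387, 0.3741, 0.2241, 0.1155, 0.0112 → sum = 2.4653
V_1 = 2.4653 / l_1 = 2.4653 / 0.99 = 2.490202… → 2.49

2.49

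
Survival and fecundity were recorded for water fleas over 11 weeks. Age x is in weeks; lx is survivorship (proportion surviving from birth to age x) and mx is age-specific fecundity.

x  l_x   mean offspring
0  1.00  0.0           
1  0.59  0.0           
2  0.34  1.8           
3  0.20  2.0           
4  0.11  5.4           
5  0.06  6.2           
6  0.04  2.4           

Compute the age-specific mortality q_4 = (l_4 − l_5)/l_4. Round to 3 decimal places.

0.455

q_4 = (l_4 − l_5) / l_4 = (0.11 − 0.06) / 0.11
     = 0.05 / 0.11 = 0.454545… → 0.455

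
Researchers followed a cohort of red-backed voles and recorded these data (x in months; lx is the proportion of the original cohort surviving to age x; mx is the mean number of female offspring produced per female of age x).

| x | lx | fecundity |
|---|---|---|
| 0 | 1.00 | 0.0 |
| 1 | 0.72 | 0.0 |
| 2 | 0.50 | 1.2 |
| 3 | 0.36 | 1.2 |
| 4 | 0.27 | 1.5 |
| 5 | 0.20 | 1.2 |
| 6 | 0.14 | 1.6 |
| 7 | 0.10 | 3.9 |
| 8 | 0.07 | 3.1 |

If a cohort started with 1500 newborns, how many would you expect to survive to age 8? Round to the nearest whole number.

Expected survivors = N0 · l_8 = 1500 × 0.07 = 105 → 105

105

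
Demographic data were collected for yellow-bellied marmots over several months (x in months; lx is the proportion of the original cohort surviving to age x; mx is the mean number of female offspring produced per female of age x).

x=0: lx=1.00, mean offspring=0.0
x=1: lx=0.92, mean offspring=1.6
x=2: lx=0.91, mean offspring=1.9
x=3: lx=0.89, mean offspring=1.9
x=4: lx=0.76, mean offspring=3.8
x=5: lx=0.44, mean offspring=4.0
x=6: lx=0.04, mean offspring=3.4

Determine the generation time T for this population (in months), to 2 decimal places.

3.22

lx·mx: 0, 1.472, 1.729, 1.691, 2.888, 1.76, 0.136 → R0 = 9.676
x·lx·mx: 0, 1.472, 3.458, 5.073, 11.552, 8.8, 0.816 → Σ = 31.171
T = 31.171 / 9.676 = 3.221476… → 3.22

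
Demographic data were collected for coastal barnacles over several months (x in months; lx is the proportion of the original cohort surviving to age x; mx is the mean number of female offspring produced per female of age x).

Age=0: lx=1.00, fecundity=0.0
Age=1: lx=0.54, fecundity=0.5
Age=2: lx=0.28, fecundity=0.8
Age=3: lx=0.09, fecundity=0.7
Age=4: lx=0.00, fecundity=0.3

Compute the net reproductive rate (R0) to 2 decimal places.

lx·mx by age: 0, 0.27, 0.224, 0.063, 0
R0 = Σ lx·mx = 0.557 → 0.56

0.56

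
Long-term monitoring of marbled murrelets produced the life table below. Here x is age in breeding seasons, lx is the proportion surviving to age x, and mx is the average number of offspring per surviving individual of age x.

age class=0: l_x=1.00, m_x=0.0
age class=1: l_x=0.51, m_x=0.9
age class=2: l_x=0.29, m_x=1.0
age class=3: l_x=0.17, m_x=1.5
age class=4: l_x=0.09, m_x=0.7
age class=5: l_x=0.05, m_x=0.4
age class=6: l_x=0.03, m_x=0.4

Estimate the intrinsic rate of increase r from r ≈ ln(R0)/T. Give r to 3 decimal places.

R0 = Σ lx·mx = 0 + 0.459 + 0.29 + 0.255 + 0.063 + 0.02 + 0.012 = 1.099
Σ x·lx·mx = 2.228; T = 2.228/1.099 = 2.0273…
r ≈ ln(R0)/T = ln(1.099)/2.0273… = 0.04656… → 0.047

0.047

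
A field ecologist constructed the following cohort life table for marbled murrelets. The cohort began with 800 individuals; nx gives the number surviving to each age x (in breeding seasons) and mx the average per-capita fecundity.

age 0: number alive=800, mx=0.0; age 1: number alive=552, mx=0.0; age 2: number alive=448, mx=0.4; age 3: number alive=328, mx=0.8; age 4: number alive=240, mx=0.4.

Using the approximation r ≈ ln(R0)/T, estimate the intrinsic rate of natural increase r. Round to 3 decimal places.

-0.140

lx = nx/n0 = nx/800: 1, 0.69, 0.56, 0.41, 0.3
R0 = Σ lx·mx = 0 + 0 + 0.224 + 0.328 + 0.12 = 0.672
Σ x·lx·mx = 1.912; T = 1.912/0.672 = 2.84524…
r ≈ ln(R0)/T = ln(0.672)/2.84524… = -0.13971… → -0.140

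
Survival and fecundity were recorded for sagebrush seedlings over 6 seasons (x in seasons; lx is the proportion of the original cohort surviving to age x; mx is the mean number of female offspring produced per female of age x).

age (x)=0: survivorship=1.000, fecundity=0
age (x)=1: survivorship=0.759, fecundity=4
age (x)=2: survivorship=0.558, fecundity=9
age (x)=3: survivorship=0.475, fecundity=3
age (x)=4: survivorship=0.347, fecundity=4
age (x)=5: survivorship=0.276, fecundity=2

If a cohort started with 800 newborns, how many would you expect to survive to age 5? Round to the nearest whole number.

Expected survivors = N0 · l_5 = 800 × 0.276 = 220.8 → 221

221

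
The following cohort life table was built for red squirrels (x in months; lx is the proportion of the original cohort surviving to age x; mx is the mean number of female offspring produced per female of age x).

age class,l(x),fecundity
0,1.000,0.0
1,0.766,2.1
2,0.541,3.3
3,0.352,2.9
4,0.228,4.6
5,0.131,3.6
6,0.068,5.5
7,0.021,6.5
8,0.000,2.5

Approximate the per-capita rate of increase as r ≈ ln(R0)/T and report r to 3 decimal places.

0.667

R0 = Σ lx·mx = 0 + 1.6086 + 1.7853 + 1.0208 + 1.0488 + 0.4716 + 0.374 + 0.1365 + 0 = 6.4456
Σ x·lx·mx = 17.9943; T = 17.9943/6.4456 = 2.79172…
r ≈ ln(R0)/T = ln(6.4456)/2.79172… = 0.66747… → 0.667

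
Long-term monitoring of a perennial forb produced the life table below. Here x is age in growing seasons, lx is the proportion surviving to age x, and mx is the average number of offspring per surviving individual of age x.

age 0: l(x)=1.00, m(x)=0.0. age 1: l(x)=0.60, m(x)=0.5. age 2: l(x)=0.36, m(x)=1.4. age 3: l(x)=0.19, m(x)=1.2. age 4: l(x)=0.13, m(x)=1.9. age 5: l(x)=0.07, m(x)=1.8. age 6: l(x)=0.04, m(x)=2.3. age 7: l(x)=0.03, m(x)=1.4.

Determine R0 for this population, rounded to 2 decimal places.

lx·mx by age: 0, 0.3, 0.504, 0.228, 0.247, 0.126, 0.092, 0.042
R0 = Σ lx·mx = 1.539 → 1.54

1.54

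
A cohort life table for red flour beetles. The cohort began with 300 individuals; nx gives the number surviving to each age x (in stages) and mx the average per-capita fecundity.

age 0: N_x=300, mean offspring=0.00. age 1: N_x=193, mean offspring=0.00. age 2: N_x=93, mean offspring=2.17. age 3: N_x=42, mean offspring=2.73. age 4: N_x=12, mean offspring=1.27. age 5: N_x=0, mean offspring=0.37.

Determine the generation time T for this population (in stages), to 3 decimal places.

2.438

lx = nx/n0 = nx/300: 1, 0.64333…, 0.31, 0.14, 0.04, 0
lx·mx: 0, 0, 0.6727, 0.3822, 0.0508, 0 → R0 = 1.1057…
x·lx·mx: 0, 0, 1.3454, 1.1466, 0.2032, 0 → Σ = 2.6952…
T = 2.6952… / 1.1057… = 2.437551… → 2.438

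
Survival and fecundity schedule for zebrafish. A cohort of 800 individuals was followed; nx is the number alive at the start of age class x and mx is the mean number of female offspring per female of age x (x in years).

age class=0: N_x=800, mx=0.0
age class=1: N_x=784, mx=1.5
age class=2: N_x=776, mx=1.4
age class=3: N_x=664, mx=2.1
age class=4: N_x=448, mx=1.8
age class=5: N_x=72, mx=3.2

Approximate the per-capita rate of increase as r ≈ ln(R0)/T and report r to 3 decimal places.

lx = nx/n0 = nx/800: 1, 0.98, 0.97, 0.83, 0.56, 0.09
R0 = Σ lx·mx = 0 + 1.47 + 1.358 + 1.743 + 1.008 + 0.288 = 5.867
Σ x·lx·mx = 14.887; T = 14.887/5.867 = 2.53741…
r ≈ ln(R0)/T = ln(5.867)/2.53741… = 0.6973… → 0.697

0.697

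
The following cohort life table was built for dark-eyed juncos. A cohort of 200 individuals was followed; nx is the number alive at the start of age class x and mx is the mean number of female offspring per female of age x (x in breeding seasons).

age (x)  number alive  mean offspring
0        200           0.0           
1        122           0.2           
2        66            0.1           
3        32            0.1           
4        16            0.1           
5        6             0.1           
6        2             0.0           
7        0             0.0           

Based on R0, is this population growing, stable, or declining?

declining

lx = nx/n0 = nx/200: 1, 0.61, 0.33, 0.16, 0.08, 0.03, 0.01, 0
R0 = Σ lx·mx = 0 + 0.122 + 0.033 + 0.016 + 0.008 + 0.003 + 0 + 0 = 0.182
R0 < 1, so the population is declining.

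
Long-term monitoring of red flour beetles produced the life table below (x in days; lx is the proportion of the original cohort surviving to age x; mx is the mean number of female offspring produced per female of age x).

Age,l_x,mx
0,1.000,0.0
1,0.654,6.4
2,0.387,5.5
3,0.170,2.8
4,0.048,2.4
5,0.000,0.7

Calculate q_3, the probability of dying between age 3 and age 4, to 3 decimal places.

0.718

q_3 = (l_3 − l_4) / l_3 = (0.17 − 0.048) / 0.17
     = 0.122 / 0.17 = 0.717647… → 0.718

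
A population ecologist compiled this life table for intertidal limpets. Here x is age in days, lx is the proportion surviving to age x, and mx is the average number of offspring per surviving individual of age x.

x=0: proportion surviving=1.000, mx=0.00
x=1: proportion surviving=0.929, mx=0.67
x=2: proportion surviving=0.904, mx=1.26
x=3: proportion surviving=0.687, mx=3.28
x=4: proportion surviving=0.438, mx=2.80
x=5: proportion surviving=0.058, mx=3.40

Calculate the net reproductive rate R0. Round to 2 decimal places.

lx·mx by age: 0, 0.62243, 1.13904, 2.25336, 1.2264, 0.1972
R0 = Σ lx·mx = 5.43843 → 5.44

5.44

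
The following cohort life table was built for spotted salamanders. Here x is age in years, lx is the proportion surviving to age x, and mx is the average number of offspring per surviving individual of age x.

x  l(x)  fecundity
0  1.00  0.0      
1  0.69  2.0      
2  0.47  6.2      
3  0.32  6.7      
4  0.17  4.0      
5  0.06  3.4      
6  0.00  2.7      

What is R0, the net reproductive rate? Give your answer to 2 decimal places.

7.32

lx·mx by age: 0, 1.38, 2.914, 2.144, 0.68, 0.204, 0
R0 = Σ lx·mx = 7.322 → 7.32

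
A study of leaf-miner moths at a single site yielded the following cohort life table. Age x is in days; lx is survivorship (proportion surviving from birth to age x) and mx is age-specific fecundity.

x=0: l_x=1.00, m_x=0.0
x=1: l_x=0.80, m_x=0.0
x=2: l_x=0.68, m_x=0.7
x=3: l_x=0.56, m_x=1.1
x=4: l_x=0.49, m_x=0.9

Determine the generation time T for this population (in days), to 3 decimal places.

lx·mx: 0, 0, 0.476, 0.616, 0.441 → R0 = 1.533
x·lx·mx: 0, 0, 0.952, 1.848, 1.764 → Σ = 4.564
T = 4.564 / 1.533 = 2.977169… → 2.977

2.977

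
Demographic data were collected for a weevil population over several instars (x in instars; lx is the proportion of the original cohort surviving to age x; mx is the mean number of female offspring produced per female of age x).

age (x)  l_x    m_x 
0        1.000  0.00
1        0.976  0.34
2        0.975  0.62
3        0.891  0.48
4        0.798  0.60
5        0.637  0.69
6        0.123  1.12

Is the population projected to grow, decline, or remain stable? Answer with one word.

growing

R0 = Σ lx·mx = 0 + 0.33184 + 0.6045 + 0.42768 + 0.4788 + 0.43953 + 0.13776 = 2.42011
R0 > 1, so the population is growing.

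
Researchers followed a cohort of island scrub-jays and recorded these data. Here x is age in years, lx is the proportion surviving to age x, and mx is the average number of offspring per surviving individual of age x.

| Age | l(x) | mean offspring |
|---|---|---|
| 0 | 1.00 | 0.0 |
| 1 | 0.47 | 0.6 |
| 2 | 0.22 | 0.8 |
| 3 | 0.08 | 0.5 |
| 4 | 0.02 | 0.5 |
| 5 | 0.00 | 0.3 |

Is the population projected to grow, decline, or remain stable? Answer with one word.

R0 = Σ lx·mx = 0 + 0.282 + 0.176 + 0.04 + 0.01 + 0 = 0.508
R0 < 1, so the population is declining.

declining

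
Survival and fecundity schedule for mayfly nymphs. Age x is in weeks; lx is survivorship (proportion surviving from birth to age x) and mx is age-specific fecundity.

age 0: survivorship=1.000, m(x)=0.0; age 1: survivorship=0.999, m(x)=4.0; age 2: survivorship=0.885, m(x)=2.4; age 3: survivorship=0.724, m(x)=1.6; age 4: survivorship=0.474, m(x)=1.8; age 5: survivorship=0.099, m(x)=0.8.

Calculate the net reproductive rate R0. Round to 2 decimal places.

lx·mx by age: 0, 3.996, 2.124, 1.1584, 0.8532, 0.0792
R0 = Σ lx·mx = 8.2108 → 8.21

8.21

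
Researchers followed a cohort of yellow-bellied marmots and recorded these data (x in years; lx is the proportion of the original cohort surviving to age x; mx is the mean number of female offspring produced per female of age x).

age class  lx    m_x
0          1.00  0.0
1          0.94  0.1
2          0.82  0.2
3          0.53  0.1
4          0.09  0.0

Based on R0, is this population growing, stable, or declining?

declining

R0 = Σ lx·mx = 0 + 0.094 + 0.164 + 0.053 + 0 = 0.311
R0 < 1, so the population is declining.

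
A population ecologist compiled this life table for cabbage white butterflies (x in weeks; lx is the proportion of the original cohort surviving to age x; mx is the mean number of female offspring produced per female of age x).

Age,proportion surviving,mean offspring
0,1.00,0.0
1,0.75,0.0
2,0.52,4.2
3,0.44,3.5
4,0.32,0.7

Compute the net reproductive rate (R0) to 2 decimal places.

3.95

lx·mx by age: 0, 0, 2.184, 1.54, 0.224
R0 = Σ lx·mx = 3.948 → 3.95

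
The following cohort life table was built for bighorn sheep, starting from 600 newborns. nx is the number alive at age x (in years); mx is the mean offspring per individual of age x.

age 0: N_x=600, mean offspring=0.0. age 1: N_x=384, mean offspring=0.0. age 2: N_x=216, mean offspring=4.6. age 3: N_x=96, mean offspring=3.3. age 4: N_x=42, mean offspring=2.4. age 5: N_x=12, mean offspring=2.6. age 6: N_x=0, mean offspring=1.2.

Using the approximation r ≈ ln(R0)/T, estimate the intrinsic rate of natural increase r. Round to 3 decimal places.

lx = nx/n0 = nx/600: 1, 0.64, 0.36, 0.16, 0.07, 0.02, 0
R0 = Σ lx·mx = 0 + 0 + 1.656 + 0.528 + 0.168 + 0.052 + 0 = 2.404
Σ x·lx·mx = 5.828; T = 5.828/2.404 = 2.42429…
r ≈ ln(R0)/T = ln(2.404)/2.42429… = 0.36181… → 0.362

0.362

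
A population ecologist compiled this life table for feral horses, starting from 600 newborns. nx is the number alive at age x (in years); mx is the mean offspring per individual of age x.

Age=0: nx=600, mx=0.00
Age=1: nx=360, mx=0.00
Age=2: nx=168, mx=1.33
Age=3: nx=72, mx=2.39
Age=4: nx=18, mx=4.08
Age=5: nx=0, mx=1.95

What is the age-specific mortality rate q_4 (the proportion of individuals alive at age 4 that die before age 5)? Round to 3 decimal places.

1.000

lx = nx/n0 = nx/600: 1, 0.6, 0.28, 0.12, 0.03, 0
q_4 = (l_4 − l_5) / l_4 = (0.03 − 0) / 0.03
     = 0.03 / 0.03 = 1 → 1.000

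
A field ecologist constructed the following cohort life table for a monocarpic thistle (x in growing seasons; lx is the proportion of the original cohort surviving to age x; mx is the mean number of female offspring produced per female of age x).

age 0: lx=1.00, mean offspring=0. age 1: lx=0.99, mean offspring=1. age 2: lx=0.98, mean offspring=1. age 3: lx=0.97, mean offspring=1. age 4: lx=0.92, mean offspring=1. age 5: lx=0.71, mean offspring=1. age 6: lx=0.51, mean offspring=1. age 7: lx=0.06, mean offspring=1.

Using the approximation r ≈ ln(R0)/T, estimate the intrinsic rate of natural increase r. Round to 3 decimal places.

0.508

R0 = Σ lx·mx = 0 + 0.99 + 0.98 + 0.97 + 0.92 + 0.71 + 0.51 + 0.06 = 5.14
Σ x·lx·mx = 16.57; T = 16.57/5.14 = 3.22374…
r ≈ ln(R0)/T = ln(5.14)/3.22374… = 0.50781… → 0.508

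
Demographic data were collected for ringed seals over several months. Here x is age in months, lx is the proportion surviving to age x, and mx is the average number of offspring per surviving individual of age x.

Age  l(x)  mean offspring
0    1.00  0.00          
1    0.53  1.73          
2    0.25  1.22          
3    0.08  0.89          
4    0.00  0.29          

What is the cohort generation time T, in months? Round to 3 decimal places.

lx·mx: 0, 0.9169, 0.305, 0.0712, 0 → R0 = 1.2931
x·lx·mx: 0, 0.9169, 0.61, 0.2136, 0 → Σ = 1.7405
T = 1.7405 / 1.2931 = 1.34599… → 1.346

1.346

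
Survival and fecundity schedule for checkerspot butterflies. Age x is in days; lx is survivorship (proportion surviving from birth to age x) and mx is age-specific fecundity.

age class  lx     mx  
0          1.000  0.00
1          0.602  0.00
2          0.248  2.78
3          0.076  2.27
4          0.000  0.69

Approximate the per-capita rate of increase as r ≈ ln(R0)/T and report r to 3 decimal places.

R0 = Σ lx·mx = 0 + 0 + 0.68944 + 0.17252 + 0 = 0.86196
Σ x·lx·mx = 1.89644; T = 1.89644/0.86196 = 2.20015…
r ≈ ln(R0)/T = ln(0.86196)/2.20015… = -0.06752… → -0.068

-0.068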